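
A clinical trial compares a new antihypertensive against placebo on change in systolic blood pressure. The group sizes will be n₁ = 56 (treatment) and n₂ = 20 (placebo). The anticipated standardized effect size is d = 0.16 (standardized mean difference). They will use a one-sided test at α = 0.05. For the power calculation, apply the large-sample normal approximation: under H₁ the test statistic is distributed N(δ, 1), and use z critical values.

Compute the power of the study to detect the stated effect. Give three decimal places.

Power ≈ 0.151

Noncentrality parameter: δ = d / √(1/n₁ + 1/n₂) = 0.16 / √(1/56 + 1/20) = 0.6142
Critical value for a one-sided test at α = 0.05: z_α = 1.645.
Power = Φ(δ − 1.645) = Φ(-1.031) = 0.1514.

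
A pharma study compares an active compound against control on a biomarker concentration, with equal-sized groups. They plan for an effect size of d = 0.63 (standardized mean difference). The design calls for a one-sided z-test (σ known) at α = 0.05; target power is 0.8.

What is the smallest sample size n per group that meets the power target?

For power 0.8 need Φ(δ − z_{0.05}) = 0.8, so δ = z_{0.05} + z_{0.20} = 1.645 + 0.842 = 2.486.
δ = d·√(n/2) ⇒ n = 2(δ/d)² = 2 × (2.486 / 0.63)² = 31.15.
Rounding up, n = 32 per group.

n = 32 per group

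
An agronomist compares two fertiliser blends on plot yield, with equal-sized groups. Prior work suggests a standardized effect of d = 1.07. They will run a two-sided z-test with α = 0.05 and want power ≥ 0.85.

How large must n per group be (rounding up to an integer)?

n = 16 per group

For power 0.85 need Φ(δ − z_{0.025}) = 0.85, so δ = z_{0.025} + z_{0.15} = 1.960 + 1.036 = 2.996.
(The Φ(−δ − z_{α/2}) term is vanishingly small for δ > 0 and is dropped in the standard sample-size formula.)
δ = d·√(n/2) ⇒ n = 2(δ/d)² = 2 × (2.996 / 1.07)² = 15.68.
Rounding up, n = 16 per group.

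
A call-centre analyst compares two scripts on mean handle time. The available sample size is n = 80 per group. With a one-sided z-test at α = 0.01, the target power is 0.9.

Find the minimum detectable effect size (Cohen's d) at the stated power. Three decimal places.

Required noncentrality: δ = z_{0.01} + z_{0.10} = 2.326 + 1.282 = 3.608.
δ = d·√(n/2) ⇒ d = δ/√(n/2) = 3.608/√(80/2) = 0.5705.

d ≈ 0.570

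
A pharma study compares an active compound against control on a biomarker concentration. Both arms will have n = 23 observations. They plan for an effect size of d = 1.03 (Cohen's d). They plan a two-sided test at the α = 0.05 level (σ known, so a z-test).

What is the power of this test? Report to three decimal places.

Noncentrality parameter: δ = d·√(n/2) = 1.03 × √(23/2) = 3.4929
Two-sided α = 0.05 → critical value z_{0.025} = 1.960.
Power = Φ(δ − 1.960) + Φ(−δ − 1.960) = Φ(1.533) + Φ(-5.453) = 0.9374 + 0.0000 = 0.9374.

Power ≈ 0.937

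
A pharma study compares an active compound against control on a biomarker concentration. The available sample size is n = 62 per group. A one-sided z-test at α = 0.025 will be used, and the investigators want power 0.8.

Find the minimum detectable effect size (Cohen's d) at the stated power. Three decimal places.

Required noncentrality: δ = z_{0.025} + z_{0.20} = 1.960 + 0.842 = 2.802.
δ = d·√(n/2) ⇒ d = δ/√(n/2) = 2.802/√(62/2) = 0.5032.

d ≈ 0.503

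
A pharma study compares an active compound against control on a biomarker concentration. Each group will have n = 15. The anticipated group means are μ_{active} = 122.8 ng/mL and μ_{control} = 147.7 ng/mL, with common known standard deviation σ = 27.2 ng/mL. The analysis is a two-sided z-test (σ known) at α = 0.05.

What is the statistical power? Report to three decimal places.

Power ≈ 0.708

Standardized effect: d = |μ_{active} − μ_{control}| / σ = |122.8 − 147.7| / 27.2 = 0.9154
Noncentrality parameter: δ = d·√(n/2) = 0.9154 × √(15/2) = 2.5070
Critical value for a two-sided test at α = 0.05: z_{α/2} = 1.960.
Power = Φ(δ − 1.960) + Φ(−δ − 1.960) = Φ(0.547) + Φ(-4.467) = 0.7078 + 0.0000 = 0.7078.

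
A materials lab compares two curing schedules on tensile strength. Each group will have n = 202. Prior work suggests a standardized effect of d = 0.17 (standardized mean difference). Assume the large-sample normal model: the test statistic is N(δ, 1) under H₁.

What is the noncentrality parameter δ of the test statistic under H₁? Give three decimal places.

δ ≈ 1.708

δ = d·√(n/2) = 0.17 × √(202/2) = 1.7085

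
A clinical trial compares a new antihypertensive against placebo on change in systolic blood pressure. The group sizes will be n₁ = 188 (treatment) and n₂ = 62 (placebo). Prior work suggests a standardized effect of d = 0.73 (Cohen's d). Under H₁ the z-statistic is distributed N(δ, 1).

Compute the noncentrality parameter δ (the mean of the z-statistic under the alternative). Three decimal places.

δ ≈ 4.985

δ = d / √(1/n₁ + 1/n₂) = 0.73 / √(1/188 + 1/62) = 4.9846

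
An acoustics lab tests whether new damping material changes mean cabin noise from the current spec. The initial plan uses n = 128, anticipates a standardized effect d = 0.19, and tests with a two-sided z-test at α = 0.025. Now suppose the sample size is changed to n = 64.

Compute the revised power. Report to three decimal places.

With n = 64: δ = d·√n = 0.19 × √64 = 1.5200. Critical value z_{0.0125} = 2.241.
Revised power = Φ(δ − 2.241) + Φ(−δ − 2.241) = Φ(-0.721) + Φ(-3.761) = 0.2353 + 0.0001 = 0.2354.

Power ≈ 0.235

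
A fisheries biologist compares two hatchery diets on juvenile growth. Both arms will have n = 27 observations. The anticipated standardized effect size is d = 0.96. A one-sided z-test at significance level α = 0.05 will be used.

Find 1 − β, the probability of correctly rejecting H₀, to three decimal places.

Power ≈ 0.970

Noncentrality parameter: δ = d·√(n/2) = 0.96 × √(27/2) = 3.5273
Critical value for a one-sided test at α = 0.05: z_α = 1.645.
Power = P(Z > 1.645 − δ) = Φ(1.882) = 0.9701.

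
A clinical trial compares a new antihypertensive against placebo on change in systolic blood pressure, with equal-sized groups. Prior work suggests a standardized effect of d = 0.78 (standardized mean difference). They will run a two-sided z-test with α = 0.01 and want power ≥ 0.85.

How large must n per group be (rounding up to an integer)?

n = 43 per group

Set Φ(δ − 2.576) = 0.85; then δ − 2.576 = Φ⁻¹(0.85) = 1.036, giving δ = 3.612.
(The Φ(−δ − z_{α/2}) term is vanishingly small for δ > 0 and is dropped in the standard sample-size formula.)
δ = d·√(n/2) ⇒ n = 2(δ/d)² = 2 × (3.612 / 0.78)² = 42.89.
Round up to the next whole unit.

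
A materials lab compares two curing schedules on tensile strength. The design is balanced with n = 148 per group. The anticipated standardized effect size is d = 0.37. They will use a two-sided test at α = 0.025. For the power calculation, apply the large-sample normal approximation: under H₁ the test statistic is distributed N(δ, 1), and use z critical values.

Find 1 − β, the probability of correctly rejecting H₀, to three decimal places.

Power ≈ 0.827

Noncentrality parameter: δ = d·√(n/2) = 0.37 × √(148/2) = 3.1829
Two-sided α = 0.025 → critical value z_{0.0125} = 2.241.
Power = Φ(δ − 2.241) + Φ(−δ − 2.241) = Φ(0.941) + Φ(-5.424) = 0.8268 + 0.0000 = 0.8268.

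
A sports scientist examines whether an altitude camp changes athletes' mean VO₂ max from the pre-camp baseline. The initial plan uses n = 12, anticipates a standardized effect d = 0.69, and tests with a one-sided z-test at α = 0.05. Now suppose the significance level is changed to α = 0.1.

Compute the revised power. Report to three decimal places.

Power ≈ 0.866

δ = d·√n = 0.69 × √12 = 2.3902 (unchanged). New critical value: z_{0.1} = 1.282.
Revised power = Φ(δ − 1.282) = Φ(1.109) = 0.8662.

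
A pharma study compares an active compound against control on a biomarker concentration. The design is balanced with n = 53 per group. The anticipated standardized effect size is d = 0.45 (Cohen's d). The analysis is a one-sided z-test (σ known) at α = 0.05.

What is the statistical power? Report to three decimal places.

Power ≈ 0.749

Noncentrality parameter: δ = d·√(n/2) = 0.45 × √(53/2) = 2.3165
Critical value for a one-sided test at α = 0.05: z_α = 1.645.
Power = P(Z > 1.645 − δ) = Φ(0.672) = 0.7491.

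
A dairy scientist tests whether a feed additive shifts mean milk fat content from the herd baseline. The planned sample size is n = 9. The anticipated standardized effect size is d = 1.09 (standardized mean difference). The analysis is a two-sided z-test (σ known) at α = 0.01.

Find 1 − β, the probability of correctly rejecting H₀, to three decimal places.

Power ≈ 0.756

Noncentrality parameter: δ = d·√n = 1.09 × √9 = 3.2700
Critical value for a two-sided test at α = 0.01: z_{α/2} = 2.576.
Power = Φ(δ − 2.576) + Φ(−δ − 2.576) = Φ(0.694) + Φ(-5.846) = 0.7562 + 0.0000 = 0.7562.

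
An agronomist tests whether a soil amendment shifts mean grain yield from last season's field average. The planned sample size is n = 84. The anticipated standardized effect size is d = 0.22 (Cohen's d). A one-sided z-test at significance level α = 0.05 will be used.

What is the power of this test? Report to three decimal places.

Noncentrality parameter: δ = d·√n = 0.22 × √84 = 2.0163
One-sided α = 0.05 → critical value z_{0.05} = 1.645.
Power = Φ(δ − 1.645) = Φ(0.371) = 0.6449.

Power ≈ 0.645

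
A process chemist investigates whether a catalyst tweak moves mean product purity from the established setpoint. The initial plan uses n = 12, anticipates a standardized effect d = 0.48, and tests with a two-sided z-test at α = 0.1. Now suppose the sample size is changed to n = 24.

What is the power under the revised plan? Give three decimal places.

With n = 24: δ = d·√n = 0.48 × √24 = 2.3515. Critical value z_{0.05} = 1.645.
Revised power = Φ(δ − 1.645) + Φ(−δ − 1.645) = Φ(0.707) + Φ(-3.996) = 0.7601 + 0.0000 = 0.7601.

Power ≈ 0.760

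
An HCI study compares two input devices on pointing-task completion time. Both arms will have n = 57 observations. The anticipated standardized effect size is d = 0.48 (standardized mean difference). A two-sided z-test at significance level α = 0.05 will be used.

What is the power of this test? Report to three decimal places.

Power ≈ 0.727

Noncentrality parameter: δ = d·√(n/2) = 0.48 × √(57/2) = 2.5625
Two-sided α = 0.05 → critical value z_{0.025} = 1.960.
Power = Φ(δ − 1.960) + Φ(−δ − 1.960) = Φ(0.603) + Φ(-4.522) = 0.7266 + 0.0000 = 0.7266.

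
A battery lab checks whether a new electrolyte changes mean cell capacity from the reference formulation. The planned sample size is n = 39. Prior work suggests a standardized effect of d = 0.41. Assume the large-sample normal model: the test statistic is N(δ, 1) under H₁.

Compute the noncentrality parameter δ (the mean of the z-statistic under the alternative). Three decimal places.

δ ≈ 2.560

The noncentrality parameter scales effect size by the design's sample-size factor: δ = d·√n = 0.41 × √39 = 2.5604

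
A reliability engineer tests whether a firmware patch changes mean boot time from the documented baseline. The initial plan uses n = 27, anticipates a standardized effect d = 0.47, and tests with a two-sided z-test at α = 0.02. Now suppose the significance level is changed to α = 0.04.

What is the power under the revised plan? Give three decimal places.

Power ≈ 0.651

δ = d·√n = 0.47 × √27 = 2.4422 (unchanged). New critical value: z_{0.02} = 2.054.
Revised power = Φ(δ − 2.054) + Φ(−δ − 2.054) = Φ(0.388) + Φ(-4.496) = 0.6512 + 0.0000 = 0.6512.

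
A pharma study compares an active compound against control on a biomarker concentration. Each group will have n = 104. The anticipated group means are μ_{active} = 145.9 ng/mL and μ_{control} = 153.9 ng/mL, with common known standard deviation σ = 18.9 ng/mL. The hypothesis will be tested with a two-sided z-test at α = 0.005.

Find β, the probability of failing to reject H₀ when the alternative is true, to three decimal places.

β ≈ 0.403

Standardized effect: d = |μ_{active} − μ_{control}| / σ = |145.9 − 153.9| / 18.9 = 0.4233
Noncentrality parameter: λ = d·√(n/2) = 0.4233 × √(104/2) = 3.0523
Critical value for a two-sided test at α = 0.005: z_{α/2} = 2.807.
Power = Φ(λ − 2.807) + Φ(−λ − 2.807) = Φ(0.245) + Φ(-5.859) = 0.5969 + 0.0000 = 0.5969.
Type II error: β = 1 − power = 1 − 0.5969 = 0.4031.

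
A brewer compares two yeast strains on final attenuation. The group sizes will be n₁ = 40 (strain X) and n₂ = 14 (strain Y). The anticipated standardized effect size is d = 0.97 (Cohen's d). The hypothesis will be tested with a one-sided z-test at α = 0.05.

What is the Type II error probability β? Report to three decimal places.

Noncentrality parameter: δ = d / √(1/n₁ + 1/n₂) = 0.97 / √(1/40 + 1/14) = 3.1237
One-sided α = 0.05 → critical value z_{0.05} = 1.645.
Power = Φ(δ − 1.645) = Φ(1.479) = 0.9304.
Type II error: β = 1 − power = 1 − 0.9304 = 0.0696.

β ≈ 0.070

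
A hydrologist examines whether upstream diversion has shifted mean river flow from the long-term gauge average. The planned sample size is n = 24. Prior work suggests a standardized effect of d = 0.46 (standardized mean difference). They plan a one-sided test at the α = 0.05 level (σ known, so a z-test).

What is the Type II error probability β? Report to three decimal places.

β ≈ 0.271

Noncentrality parameter: λ = d·√n = 0.46 × √24 = 2.2535
One-sided α = 0.05 → critical value z_{0.05} = 1.645.
Power = Φ(λ − 1.645) = Φ(0.609) = 0.7286.
Type II error: β = 1 − power = 1 − 0.7286 = 0.2714.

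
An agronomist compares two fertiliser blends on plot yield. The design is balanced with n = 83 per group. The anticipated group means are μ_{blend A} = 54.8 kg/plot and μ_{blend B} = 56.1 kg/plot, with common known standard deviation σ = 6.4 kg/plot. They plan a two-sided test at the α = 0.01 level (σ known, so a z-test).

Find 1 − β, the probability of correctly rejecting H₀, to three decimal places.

Power ≈ 0.103

Standardized effect: d = |μ_{blend A} − μ_{blend B}| / σ = |54.8 − 56.1| / 6.4 = 0.2031
Noncentrality parameter: δ = d·√(n/2) = 0.2031 × √(83/2) = 1.3085
Critical value for a two-sided test at α = 0.01: z_{α/2} = 2.576.
Power = Φ(δ − 2.576) + Φ(−δ − 2.576) = Φ(-1.267) + Φ(-3.884) = 0.1025 + 0.0001 = 0.1026.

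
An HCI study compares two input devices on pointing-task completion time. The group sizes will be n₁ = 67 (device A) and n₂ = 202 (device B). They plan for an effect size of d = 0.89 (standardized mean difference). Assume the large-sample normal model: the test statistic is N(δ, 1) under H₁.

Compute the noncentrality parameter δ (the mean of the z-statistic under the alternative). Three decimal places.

δ ≈ 6.313

The noncentrality parameter scales effect size by the design's sample-size factor: δ = d / √(1/n₁ + 1/n₂) = 0.89 / √(1/67 + 1/202) = 6.3129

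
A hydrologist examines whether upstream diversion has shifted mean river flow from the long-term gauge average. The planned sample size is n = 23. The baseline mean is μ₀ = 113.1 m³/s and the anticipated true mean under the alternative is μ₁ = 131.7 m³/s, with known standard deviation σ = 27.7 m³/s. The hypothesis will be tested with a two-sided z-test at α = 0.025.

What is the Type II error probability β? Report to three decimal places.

β ≈ 0.164

Standardized effect: d = |μ₁ − μ₀| / σ = |131.7 − 113.1| / 27.7 = 0.6715
Noncentrality parameter: δ = d·√n = 0.6715 × √23 = 3.2203
Critical value for a two-sided test at α = 0.025: z_{α/2} = 2.241.
Power = Φ(δ − 2.241) + Φ(−δ − 2.241) = Φ(0.979) + Φ(-5.462) = 0.8362 + 0.0000 = 0.8362.
Type II error: β = 1 − power = 1 − 0.8362 = 0.1638.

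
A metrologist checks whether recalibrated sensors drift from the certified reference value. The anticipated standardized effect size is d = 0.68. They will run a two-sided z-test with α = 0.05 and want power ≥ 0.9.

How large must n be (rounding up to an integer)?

n = 23

For power 0.9 need Φ(δ − z_{0.025}) = 0.9, so δ = z_{0.025} + z_{0.10} = 1.960 + 1.282 = 3.242.
(The Φ(−δ − z_{α/2}) term is vanishingly small for δ > 0 and is dropped in the standard sample-size formula.)
δ = d·√n ⇒ n = (δ/d)² = (3.242 / 0.68)² = 22.72.
Round up to the next whole unit.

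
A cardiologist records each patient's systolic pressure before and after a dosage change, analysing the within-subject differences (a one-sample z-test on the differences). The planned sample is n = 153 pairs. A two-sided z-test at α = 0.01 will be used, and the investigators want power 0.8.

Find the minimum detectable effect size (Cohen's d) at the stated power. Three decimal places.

d ≈ 0.276

Required noncentrality: δ = z_{0.005} + z_{0.20} = 2.576 + 0.842 = 3.417.
(Lower-tail contribution to power is negligible for δ > 0.)
δ = d·√n ⇒ d = δ/√n = 3.417/√153 = 0.2763.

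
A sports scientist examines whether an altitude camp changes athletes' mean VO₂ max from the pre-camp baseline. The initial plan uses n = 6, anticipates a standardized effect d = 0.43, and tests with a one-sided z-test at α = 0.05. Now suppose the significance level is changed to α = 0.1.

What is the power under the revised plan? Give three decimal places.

δ = d·√n = 0.43 × √6 = 1.0533 (unchanged). New critical value: z_{0.1} = 1.282.
Revised power = Φ(δ − 1.282) = Φ(-0.228) = 0.4097.

Power ≈ 0.410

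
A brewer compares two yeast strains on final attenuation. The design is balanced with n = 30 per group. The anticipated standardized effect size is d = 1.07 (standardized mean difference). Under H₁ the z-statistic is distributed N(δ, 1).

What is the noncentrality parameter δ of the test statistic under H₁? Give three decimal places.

δ ≈ 4.144

The noncentrality parameter scales effect size by the design's sample-size factor: δ = d·√(n/2) = 1.07 × √(30/2) = 4.1441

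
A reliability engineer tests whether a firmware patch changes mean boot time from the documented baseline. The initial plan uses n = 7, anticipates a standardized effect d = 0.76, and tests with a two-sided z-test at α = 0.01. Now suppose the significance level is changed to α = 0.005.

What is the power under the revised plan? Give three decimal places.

Power ≈ 0.213

δ = d·√n = 0.76 × √7 = 2.0108 (unchanged). New critical value: z_{0.0025} = 2.807.
Revised power = Φ(δ − 2.807) + Φ(−δ − 2.807) = Φ(-0.796) + Φ(-4.818) = 0.2129 + 0.0000 = 0.2129.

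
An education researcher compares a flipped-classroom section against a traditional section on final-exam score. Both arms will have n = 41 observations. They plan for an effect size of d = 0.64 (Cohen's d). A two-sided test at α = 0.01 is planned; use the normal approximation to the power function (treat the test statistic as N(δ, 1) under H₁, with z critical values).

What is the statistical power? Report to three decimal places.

Noncentrality parameter: δ = d·√(n/2) = 0.64 × √(41/2) = 2.8977
Critical value for a two-sided test at α = 0.01: z_{α/2} = 2.576.
Power = Φ(δ − 2.576) + Φ(−δ − 2.576) = Φ(0.322) + Φ(-5.474) = 0.6262 + 0.0000 = 0.6262.

Power ≈ 0.626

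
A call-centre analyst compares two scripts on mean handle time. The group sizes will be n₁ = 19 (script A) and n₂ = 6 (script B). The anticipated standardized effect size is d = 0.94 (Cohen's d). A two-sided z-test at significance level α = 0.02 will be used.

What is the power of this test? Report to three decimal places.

Noncentrality parameter: δ = d / √(1/n₁ + 1/n₂) = 0.94 / √(1/19 + 1/6) = 2.0073
Critical value for a two-sided test at α = 0.02: z_{α/2} = 2.326.
Power = Φ(δ − 2.326) + Φ(−δ − 2.326) = Φ(-0.319) + Φ(-4.334) = 0.3748 + 0.0000 = 0.3748.

Power ≈ 0.375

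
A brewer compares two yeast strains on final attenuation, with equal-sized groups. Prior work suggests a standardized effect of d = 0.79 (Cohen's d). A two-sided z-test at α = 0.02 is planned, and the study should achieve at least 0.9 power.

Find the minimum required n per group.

n = 42 per group

Set Φ(δ − 2.326) = 0.9; then δ − 2.326 = Φ⁻¹(0.9) = 1.282, giving δ = 3.608.
(The Φ(−δ − z_{α/2}) term is vanishingly small for δ > 0 and is dropped in the standard sample-size formula.)
δ = d·√(n/2) ⇒ n = 2(δ/d)² = 2 × (3.608 / 0.79)² = 41.71.
Round up to the next whole unit.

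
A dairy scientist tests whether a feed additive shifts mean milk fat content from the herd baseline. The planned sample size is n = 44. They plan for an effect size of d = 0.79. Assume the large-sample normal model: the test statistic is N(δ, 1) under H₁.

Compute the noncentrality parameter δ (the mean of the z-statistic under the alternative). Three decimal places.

The noncentrality parameter scales effect size by the design's sample-size factor: δ = d·√n = 0.79 × √44 = 5.2403

δ ≈ 5.240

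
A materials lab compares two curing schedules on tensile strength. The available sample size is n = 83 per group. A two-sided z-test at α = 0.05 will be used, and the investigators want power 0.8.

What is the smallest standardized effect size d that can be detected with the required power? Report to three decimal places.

d ≈ 0.435

Need Φ(δ − 1.960) = 0.8, so δ = 1.960 + 0.842 = 2.802.
(Lower-tail contribution to power is negligible for δ > 0.)
δ = d·√(n/2) ⇒ d = δ/√(n/2) = 2.802/√(83/2) = 0.4349.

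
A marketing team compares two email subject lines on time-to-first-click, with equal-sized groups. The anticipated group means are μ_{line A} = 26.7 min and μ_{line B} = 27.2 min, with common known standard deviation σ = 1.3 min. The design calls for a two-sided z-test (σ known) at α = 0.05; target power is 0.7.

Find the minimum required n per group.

Standardized effect: d = |μ_{line A} − μ_{line B}| / σ = |26.7 − 27.2| / 1.3 = 0.3846
For power 0.7 need Φ(δ − z_{0.025}) = 0.7, so δ = z_{0.025} + z_{0.30} = 1.960 + 0.524 = 2.484.
(For δ > 0 the lower-tail rejection region contributes negligibly to power, so the one-term inversion is standard.)
δ = d·√(n/2) ⇒ n = 2(δ/d)² = 2 × (2.484 / 0.3846)² = 83.45.
Round up to the next whole unit.

n = 84 per group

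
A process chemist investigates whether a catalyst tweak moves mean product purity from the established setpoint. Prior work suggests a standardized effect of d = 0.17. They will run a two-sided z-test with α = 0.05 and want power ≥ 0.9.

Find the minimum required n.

n = 364

Set Φ(δ − 1.960) = 0.9; then δ − 1.960 = Φ⁻¹(0.9) = 1.282, giving δ = 3.242.
(For δ > 0 the lower-tail rejection region contributes negligibly to power, so the one-term inversion is standard.)
δ = d·√n ⇒ n = (δ/d)² = (3.242 / 0.17)² = 363.58.
Round up to the next whole unit.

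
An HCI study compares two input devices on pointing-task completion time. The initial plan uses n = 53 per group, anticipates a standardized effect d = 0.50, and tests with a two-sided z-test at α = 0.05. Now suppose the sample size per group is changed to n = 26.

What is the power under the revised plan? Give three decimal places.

Power ≈ 0.438

With n = 26 per group: δ = d·√(n/2) = 0.50 × √(26/2) = 1.8028. Critical value z_{0.025} = 1.960.
Revised power = Φ(δ − 1.960) + Φ(−δ − 1.960) = Φ(-0.157) + Φ(-3.763) = 0.4375 + 0.0001 = 0.4376.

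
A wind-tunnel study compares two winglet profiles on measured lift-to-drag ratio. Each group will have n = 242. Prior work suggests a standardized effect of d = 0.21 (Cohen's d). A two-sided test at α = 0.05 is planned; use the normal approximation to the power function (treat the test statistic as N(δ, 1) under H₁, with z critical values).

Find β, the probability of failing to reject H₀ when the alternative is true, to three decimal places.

Noncentrality parameter: δ = d·√(n/2) = 0.21 × √(242/2) = 2.3100
Two-sided α = 0.05 → critical value z_{0.025} = 1.960.
Power = Φ(δ − 1.960) + Φ(−δ − 1.960) = Φ(0.350) + Φ(-4.270) = 0.6368 + 0.0000 = 0.6369.
Type II error: β = 1 − power = 1 − 0.6369 = 0.3631.

β ≈ 0.363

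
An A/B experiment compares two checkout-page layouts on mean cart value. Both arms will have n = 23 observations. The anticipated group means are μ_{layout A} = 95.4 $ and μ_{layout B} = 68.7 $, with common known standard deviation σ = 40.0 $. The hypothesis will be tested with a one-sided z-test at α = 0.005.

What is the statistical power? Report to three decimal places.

Standardized effect: d = |μ_{layout A} − μ_{layout B}| / σ = |95.4 − 68.7| / 40.0 = 0.6675
Noncentrality parameter: δ = d·√(n/2) = 0.6675 × √(23/2) = 2.2636
One-sided α = 0.005 → critical value z_{0.005} = 2.576.
Power = P(Z > 2.576 − δ) = Φ(-0.312) = 0.3774.

Power ≈ 0.377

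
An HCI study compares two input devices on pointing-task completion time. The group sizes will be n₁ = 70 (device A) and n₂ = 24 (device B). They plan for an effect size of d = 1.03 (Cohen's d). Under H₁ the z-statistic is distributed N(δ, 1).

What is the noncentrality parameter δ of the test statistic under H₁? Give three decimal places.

δ = d / √(1/n₁ + 1/n₂) = 1.03 / √(1/70 + 1/24) = 4.3544

δ ≈ 4.354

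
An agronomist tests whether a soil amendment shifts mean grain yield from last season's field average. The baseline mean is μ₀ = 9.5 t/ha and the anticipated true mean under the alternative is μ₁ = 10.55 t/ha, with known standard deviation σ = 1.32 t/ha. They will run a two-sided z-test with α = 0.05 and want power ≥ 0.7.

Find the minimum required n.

Standardized effect: d = |μ₁ − μ₀| / σ = |10.55 − 9.5| / 1.32 = 0.7955
Set Φ(δ − 1.960) = 0.7; then δ − 1.960 = Φ⁻¹(0.7) = 0.524, giving δ = 2.484.
(For δ > 0 the lower-tail rejection region contributes negligibly to power, so the one-term inversion is standard.)
δ = d·√n ⇒ n = (δ/d)² = (2.484 / 0.7955)² = 9.75.
Round up to the next whole unit.

n = 10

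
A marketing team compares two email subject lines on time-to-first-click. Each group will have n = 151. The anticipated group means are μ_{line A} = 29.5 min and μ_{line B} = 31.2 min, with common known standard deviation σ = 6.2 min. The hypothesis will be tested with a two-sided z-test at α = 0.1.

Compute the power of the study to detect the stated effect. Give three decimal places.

Power ≈ 0.770

Standardized effect: d = |μ_{line A} − μ_{line B}| / σ = |29.5 − 31.2| / 6.2 = 0.2742
Noncentrality parameter: δ = d·√(n/2) = 0.2742 × √(151/2) = 2.3825
Two-sided α = 0.1 → critical value z_{0.05} = 1.645.
Power = Φ(δ − 1.645) + Φ(−δ − 1.645) = Φ(0.738) + Φ(-4.027) = 0.7696 + 0.0000 = 0.7697.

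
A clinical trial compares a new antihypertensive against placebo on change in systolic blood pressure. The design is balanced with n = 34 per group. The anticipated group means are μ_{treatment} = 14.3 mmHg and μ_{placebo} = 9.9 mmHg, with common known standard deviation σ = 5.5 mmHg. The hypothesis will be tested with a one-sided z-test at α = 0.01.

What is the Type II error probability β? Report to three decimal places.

Standardized effect: d = |μ_{treatment} − μ_{placebo}| / σ = |14.3 − 9.9| / 5.5 = 0.8000
Noncentrality parameter: λ = d·√(n/2) = 0.8000 × √(34/2) = 3.2985
One-sided α = 0.01 → critical value z_{0.01} = 2.326.
Power = P(Z > 2.326 − λ) = Φ(0.972) = 0.8345.
Type II error: β = 1 − power = 1 − 0.8345 = 0.1655.

β ≈ 0.165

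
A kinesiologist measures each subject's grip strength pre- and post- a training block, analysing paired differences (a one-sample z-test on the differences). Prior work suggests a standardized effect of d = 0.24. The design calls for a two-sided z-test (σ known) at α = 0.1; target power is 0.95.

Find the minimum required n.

Set Φ(δ − 1.645) = 0.95; then δ − 1.645 = Φ⁻¹(0.95) = 1.645, giving δ = 3.290.
(Ignoring the negligible lower-tail rejection probability gives the usual closed-form inversion.)
δ = d·√n ⇒ n = (δ/d)² = (3.290 / 0.24)² = 187.88.
Round up to the next whole unit.

n = 188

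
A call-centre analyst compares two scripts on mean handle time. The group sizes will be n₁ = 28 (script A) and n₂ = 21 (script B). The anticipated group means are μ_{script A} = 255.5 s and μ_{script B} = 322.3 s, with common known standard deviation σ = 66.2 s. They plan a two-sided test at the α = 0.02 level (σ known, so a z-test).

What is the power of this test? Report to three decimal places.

Standardized effect: d = |μ_{script A} − μ_{script B}| / σ = |255.5 − 322.3| / 66.2 = 1.0091
Noncentrality parameter: δ = d / √(1/n₁ + 1/n₂) = 1.0091 / √(1/28 + 1/21) = 3.4955
Two-sided α = 0.02 → critical value z_{0.01} = 2.326.
Power = Φ(δ − 2.326) + Φ(−δ − 2.326) = Φ(1.169) + Φ(-5.822) = 0.8788 + 0.0000 = 0.8788.

Power ≈ 0.879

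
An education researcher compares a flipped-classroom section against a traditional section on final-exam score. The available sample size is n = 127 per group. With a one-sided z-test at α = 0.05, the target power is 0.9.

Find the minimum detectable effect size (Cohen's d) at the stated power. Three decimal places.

d ≈ 0.367

Need Φ(δ − 1.645) = 0.9, so δ = 1.645 + 1.282 = 2.926.
δ = d·√(n/2) ⇒ d = δ/√(n/2) = 2.926/√(127/2) = 0.3672.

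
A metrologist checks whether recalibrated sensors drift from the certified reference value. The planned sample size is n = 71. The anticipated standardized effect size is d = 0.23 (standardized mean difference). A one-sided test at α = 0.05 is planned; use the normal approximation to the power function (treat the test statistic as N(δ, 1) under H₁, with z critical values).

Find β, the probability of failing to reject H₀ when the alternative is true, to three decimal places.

Noncentrality parameter: δ = d·√n = 0.23 × √71 = 1.9380
Critical value for a one-sided test at α = 0.05: z_α = 1.645.
Power = P(Z > 1.645 − δ) = Φ(0.293) = 0.6153.
Type II error: β = 1 − power = 1 − 0.6153 = 0.3847.

β ≈ 0.385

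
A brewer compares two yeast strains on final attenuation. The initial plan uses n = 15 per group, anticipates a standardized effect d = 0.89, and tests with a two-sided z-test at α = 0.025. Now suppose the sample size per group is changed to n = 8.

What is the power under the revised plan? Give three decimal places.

With n = 8 per group: δ = d·√(n/2) = 0.89 × √(8/2) = 1.7800. Critical value z_{0.0125} = 2.241.
Revised power = Φ(δ − 2.241) + Φ(−δ − 2.241) = Φ(-0.461) + Φ(-4.021) = 0.3223 + 0.0000 = 0.3223.

Power ≈ 0.322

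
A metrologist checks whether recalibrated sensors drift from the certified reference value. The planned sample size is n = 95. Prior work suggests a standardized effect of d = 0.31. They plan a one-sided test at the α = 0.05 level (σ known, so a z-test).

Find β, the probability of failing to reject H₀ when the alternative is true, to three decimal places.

Noncentrality parameter: δ = d·√n = 0.31 × √95 = 3.0215
Critical value for a one-sided test at α = 0.05: z_α = 1.645.
Power = P(Z > 1.645 − δ) = Φ(1.377) = 0.9157.
Type II error: β = 1 − power = 1 − 0.9157 = 0.0843.

β ≈ 0.084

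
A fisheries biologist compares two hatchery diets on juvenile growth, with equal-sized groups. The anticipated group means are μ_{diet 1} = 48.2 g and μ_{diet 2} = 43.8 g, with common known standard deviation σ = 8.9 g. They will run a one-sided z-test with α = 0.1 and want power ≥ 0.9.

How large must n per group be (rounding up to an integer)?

Standardized effect: d = |μ_{diet 1} − μ_{diet 2}| / σ = |48.2 − 43.8| / 8.9 = 0.4944
For power 0.9 need Φ(δ − z_{0.1}) = 0.9, so δ = z_{0.1} + z_{0.10} = 1.282 + 1.282 = 2.563.
δ = d·√(n/2) ⇒ n = 2(δ/d)² = 2 × (2.563 / 0.4944)² = 53.76.
Rounding up, n = 54 per group.

n = 54 per group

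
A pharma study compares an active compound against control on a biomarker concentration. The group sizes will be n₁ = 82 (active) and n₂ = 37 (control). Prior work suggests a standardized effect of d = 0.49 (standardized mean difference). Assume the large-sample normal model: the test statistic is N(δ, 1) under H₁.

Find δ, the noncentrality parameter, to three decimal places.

The noncentrality parameter scales effect size by the design's sample-size factor: δ = d / √(1/n₁ + 1/n₂) = 0.49 / √(1/82 + 1/37) = 2.4742

δ ≈ 2.474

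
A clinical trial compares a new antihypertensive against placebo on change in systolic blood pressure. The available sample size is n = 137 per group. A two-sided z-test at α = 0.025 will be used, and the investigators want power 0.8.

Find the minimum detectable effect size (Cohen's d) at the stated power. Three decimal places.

Need Φ(δ − 2.241) = 0.8, so δ = 2.241 + 0.842 = 3.083.
(Lower-tail contribution to power is negligible for δ > 0.)
δ = d·√(n/2) ⇒ d = δ/√(n/2) = 3.083/√(137/2) = 0.3725.

d ≈ 0.373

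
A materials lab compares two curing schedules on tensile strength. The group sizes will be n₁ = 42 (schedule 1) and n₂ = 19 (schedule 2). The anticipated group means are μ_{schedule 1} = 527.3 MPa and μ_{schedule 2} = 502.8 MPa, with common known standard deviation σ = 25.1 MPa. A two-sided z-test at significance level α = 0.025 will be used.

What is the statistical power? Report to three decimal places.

Power ≈ 0.901

Standardized effect: d = |μ_{schedule 1} − μ_{schedule 2}| / σ = |527.3 − 502.8| / 25.1 = 0.9761
Noncentrality parameter: δ = d / √(1/n₁ + 1/n₂) = 0.9761 / √(1/42 + 1/19) = 3.5304
Two-sided α = 0.025 → critical value z_{0.0125} = 2.241.
Power = Φ(δ − 2.241) + Φ(−δ − 2.241) = Φ(1.289) + Φ(-5.772) = 0.9013 + 0.0000 = 0.9013.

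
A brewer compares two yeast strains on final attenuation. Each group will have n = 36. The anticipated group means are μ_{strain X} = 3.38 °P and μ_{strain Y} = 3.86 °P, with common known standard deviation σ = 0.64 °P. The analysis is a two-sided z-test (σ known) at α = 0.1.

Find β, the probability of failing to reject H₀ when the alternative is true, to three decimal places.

β ≈ 0.062

Standardized effect: d = |μ_{strain X} − μ_{strain Y}| / σ = |3.38 − 3.86| / 0.64 = 0.7500
Noncentrality parameter: δ = d·√(n/2) = 0.7500 × √(36/2) = 3.1820
Two-sided α = 0.1 → critical value z_{0.05} = 1.645.
Power = Φ(δ − 1.645) + Φ(−δ − 1.645) = Φ(1.537) + Φ(-4.827) = 0.9379 + 0.0000 = 0.9379.
Type II error: β = 1 − power = 1 − 0.9379 = 0.0621.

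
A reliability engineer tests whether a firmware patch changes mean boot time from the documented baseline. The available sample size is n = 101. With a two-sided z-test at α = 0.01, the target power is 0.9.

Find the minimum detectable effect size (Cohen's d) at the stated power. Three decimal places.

Need Φ(δ − 2.576) = 0.9, so δ = 2.576 + 1.282 = 3.857.
(The second rejection-region term Φ(−δ − z_{α/2}) is negligible and dropped.)
δ = d·√n ⇒ d = δ/√n = 3.857/√101 = 0.3838.

d ≈ 0.384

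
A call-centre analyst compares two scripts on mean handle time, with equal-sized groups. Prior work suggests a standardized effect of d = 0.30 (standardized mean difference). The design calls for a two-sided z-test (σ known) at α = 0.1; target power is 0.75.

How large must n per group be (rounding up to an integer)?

n = 120 per group

Set Φ(δ − 1.645) = 0.75; then δ − 1.645 = Φ⁻¹(0.75) = 0.674, giving δ = 2.319.
(For δ > 0 the lower-tail rejection region contributes negligibly to power, so the one-term inversion is standard.)
δ = d·√(n/2) ⇒ n = 2(δ/d)² = 2 × (2.319 / 0.30)² = 119.54.
Rounding up, n = 120 per group.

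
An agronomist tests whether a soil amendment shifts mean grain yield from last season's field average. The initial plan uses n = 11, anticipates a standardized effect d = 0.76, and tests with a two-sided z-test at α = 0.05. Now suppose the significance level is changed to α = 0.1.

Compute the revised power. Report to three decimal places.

Power ≈ 0.809

δ = d·√n = 0.76 × √11 = 2.5206 (unchanged). New critical value: z_{0.05} = 1.645.
Revised power = Φ(δ − 1.645) + Φ(−δ − 1.645) = Φ(0.876) + Φ(-4.165) = 0.8094 + 0.0000 = 0.8094.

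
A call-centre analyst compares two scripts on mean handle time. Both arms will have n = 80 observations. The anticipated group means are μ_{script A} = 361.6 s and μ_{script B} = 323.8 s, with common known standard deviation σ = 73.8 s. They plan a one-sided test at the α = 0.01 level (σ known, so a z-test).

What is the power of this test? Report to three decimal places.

Power ≈ 0.819

Standardized effect: d = |μ_{script A} − μ_{script B}| / σ = |361.6 − 323.8| / 73.8 = 0.5122
Noncentrality parameter: δ = d·√(n/2) = 0.5122 × √(80/2) = 3.2394
One-sided α = 0.01 → critical value z_{0.01} = 2.326.
Power = P(Z > 2.326 − δ) = Φ(0.913) = 0.8194.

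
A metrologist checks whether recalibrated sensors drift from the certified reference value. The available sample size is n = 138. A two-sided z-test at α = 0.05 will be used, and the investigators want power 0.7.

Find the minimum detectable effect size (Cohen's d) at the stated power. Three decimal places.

d ≈ 0.211

Need Φ(δ − 1.960) = 0.7, so δ = 1.960 + 0.524 = 2.484.
(The second rejection-region term Φ(−δ − z_{α/2}) is negligible and dropped.)
δ = d·√n ⇒ d = δ/√n = 2.484/√138 = 0.2115.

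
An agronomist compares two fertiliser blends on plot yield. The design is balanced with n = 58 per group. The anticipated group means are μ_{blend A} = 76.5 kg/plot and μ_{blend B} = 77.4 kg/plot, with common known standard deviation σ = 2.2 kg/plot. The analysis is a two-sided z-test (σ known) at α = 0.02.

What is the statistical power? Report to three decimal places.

Power ≈ 0.451

Standardized effect: d = |μ_{blend A} − μ_{blend B}| / σ = |76.5 − 77.4| / 2.2 = 0.4091
Noncentrality parameter: δ = d·√(n/2) = 0.4091 × √(58/2) = 2.2030
Critical value for a two-sided test at α = 0.02: z_{α/2} = 2.326.
Power = Φ(δ − 2.326) + Φ(−δ − 2.326) = Φ(-0.123) + Φ(-4.529) = 0.4509 + 0.0000 = 0.4509.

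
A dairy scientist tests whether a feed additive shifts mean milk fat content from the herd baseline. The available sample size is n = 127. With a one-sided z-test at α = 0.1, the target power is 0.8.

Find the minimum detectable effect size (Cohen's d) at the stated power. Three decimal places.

d ≈ 0.188

Need Φ(δ − 1.282) = 0.8, so δ = 1.282 + 0.842 = 2.123.
δ = d·√n ⇒ d = δ/√n = 2.123/√127 = 0.1884.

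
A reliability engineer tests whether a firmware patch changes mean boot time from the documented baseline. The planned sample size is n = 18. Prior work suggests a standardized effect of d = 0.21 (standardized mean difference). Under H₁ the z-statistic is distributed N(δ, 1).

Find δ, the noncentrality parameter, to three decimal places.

The noncentrality parameter scales effect size by the design's sample-size factor: δ = d·√n = 0.21 × √18 = 0.8910

δ ≈ 0.891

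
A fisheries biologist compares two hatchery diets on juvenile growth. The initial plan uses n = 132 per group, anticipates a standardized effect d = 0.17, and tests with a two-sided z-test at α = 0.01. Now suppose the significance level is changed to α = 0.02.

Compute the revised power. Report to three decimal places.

δ = d·√(n/2) = 0.17 × √(132/2) = 1.3811 (unchanged). New critical value: z_{0.01} = 2.326.
Revised power = Φ(δ − 2.326) + Φ(−δ − 2.326) = Φ(-0.945) + Φ(-3.707) = 0.1723 + 0.0001 = 0.1724.

Power ≈ 0.172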